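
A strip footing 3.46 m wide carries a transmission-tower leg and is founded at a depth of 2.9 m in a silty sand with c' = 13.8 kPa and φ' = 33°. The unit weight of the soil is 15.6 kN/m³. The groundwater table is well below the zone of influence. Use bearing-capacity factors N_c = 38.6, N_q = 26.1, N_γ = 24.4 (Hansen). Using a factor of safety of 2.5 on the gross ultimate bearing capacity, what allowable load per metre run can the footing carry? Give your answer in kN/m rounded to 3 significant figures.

q = γ·D_f = 15.6 × 2.9 = 45.24 kPa.
c·N_c = 13.8 × 38.6 = 532.68 kPa
q·N_q = 45.24 × 26.1 = 1180.8 kPa
0.5·γ·B·N_γ = 0.5 × 15.6 × 3.46 × 24.4 = 658.51 kPa
q_ult = 532.68 + 1180.8 + 658.51 = 2372 kPa.
Gross allowable pressure q_all = 2372 / 2.5 = 948.78 kPa.
Allowable wall load = q_all × B = 948.78 × 3.46 = 3282.8 kN per metre run.

≈ 3280 kN/m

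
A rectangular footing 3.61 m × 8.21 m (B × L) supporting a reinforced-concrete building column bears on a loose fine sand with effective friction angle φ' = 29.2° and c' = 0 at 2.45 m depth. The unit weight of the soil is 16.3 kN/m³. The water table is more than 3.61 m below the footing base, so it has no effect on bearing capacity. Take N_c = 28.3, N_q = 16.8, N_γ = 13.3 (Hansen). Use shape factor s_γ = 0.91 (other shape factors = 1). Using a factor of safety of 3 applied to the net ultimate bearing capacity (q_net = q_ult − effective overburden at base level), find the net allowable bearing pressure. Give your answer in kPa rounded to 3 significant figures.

q_all(net) ≈ 329 kPa

q = γ·D_f = 16.3 × 2.45 = 39.935 kPa.
q·N_q = 39.935 × 16.8 = 670.91 kPa
0.5·γ·B·N_γ·s_γ = 0.5 × 16.3 × 3.61 × 13.3 × 0.91 = 356.09 kPa
q_ult = 670.91 + 356.09 = 1027 kPa.
Net ultimate: q_net = 1027 − 39.935 = 987.06 kPa.
q_all(net) = 987.06 / 3 = 329.02 kPa.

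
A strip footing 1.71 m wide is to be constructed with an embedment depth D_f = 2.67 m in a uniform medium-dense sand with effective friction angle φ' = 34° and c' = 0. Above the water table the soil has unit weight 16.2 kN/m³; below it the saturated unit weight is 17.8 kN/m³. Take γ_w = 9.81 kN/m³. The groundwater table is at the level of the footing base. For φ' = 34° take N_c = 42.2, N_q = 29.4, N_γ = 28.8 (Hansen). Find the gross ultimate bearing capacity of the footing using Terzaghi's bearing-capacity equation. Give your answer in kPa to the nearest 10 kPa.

q = γ·D_f = 16.2 × 2.67 = 43.254 kPa.
For the ½γBN_γ term take γ' = 17.8 − 9.81 = 7.99 kN/m³ (soil below base is submerged).
q·N_q = 43.254 × 29.4 = 1271.7 kPa
0.5·γ·B·N_γ = 0.5 × 7.99 × 1.71 × 28.8 = 196.75 kPa
q_ult = 1271.7 + 196.75 = 1468.4 kPa.

q_ult ≈ 1470 kPa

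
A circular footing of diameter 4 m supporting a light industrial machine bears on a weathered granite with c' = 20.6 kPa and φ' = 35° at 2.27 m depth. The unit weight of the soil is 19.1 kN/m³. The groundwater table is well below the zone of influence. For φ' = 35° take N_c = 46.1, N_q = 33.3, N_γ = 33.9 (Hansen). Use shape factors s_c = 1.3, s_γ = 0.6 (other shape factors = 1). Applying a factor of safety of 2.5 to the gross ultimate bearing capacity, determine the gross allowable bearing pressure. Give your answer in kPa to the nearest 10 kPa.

q = γ·D_f = 19.1 × 2.27 = 43.357 kPa.
c·N_c·s_c = 20.6 × 46.1 × 1.3 = 1234.6 kPa
q·N_q = 43.357 × 33.3 = 1443.8 kPa
0.5·γ·B·N_γ·s_γ = 0.5 × 19.1 × 4 × 33.9 × 0.6 = 776.99 kPa
q_ult = 1234.6 + 1443.8 + 776.99 = 3455.3 kPa.
q_all = q_ult / FS = 3455.3 / 2.5 = 1382.1 kPa.

q_all ≈ 1380 kPa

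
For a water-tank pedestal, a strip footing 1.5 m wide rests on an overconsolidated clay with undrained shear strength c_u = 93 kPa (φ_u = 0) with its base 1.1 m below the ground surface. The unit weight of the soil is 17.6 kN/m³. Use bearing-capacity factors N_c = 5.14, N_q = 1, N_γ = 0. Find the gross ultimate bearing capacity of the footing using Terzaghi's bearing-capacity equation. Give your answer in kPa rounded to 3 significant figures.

Overburden at base level: q = 17.6 × 1.1 = 19.36 kPa.
Cohesion term c·N_c = 93 × 5.14 = 478.02 kPa; surcharge term q·N_q = 19.36 × 1 = 19.36 kPa.
q_ult = 478.02 + 19.36 = 497.38 kPa.

q_ult ≈ 497 kPa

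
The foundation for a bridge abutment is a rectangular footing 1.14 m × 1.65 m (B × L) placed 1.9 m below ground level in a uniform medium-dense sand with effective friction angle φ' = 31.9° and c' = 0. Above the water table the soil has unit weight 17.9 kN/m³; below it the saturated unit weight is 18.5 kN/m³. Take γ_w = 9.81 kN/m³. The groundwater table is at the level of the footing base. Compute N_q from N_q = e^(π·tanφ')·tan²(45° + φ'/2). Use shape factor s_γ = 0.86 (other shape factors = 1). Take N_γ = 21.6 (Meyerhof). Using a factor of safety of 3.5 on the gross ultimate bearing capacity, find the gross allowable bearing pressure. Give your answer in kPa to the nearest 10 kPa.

q_all ≈ 250 kPa

N_q = e^(π·tan31.9°)·tan²(60.95°) = 22.91.
Overburden at base level: q = 17.9 × 1.9 = 34.01 kPa.
Below the base the soil is submerged, so the ½γBN_γ term uses γ' = 18.5 − 9.81 = 8.69 kN/m³.
Surcharge term q·N_q = 34.01 × 22.907 = 779.05 kPa; self-weight term 0.5·γ·B·N_γ·s_γ = 0.5 × 8.69 × 1.14 × 21.6 × 0.86 = 92.013 kPa.
q_ult = 779.05 + 92.013 = 871.06 kPa.
q_all = 871.06 / 3.5 = 248.88 kPa.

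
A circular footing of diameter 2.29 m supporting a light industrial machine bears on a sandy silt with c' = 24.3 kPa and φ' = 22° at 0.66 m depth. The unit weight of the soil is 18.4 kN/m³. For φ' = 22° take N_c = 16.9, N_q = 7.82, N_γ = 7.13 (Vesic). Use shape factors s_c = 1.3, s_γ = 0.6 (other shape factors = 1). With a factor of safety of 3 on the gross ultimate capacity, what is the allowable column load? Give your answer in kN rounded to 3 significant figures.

q = γ·D_f = 18.4 × 0.66 = 12.144 kPa.
c·N_c·s_c = 24.3 × 16.9 × 1.3 = 533.87 kPa
q·N_q = 12.144 × 7.82 = 94.966 kPa
0.5·γ·B·N_γ·s_γ = 0.5 × 18.4 × 2.29 × 7.13 × 0.6 = 90.129 kPa
q_ult = 533.87 + 94.966 + 90.129 = 718.97 kPa.
Gross allowable pressure q_all = 718.97 / 3 = 239.66 kPa.
Footing area = 4.1187 m², so allowable column load = 239.66 × 4.1187 = 987.07 kN.

P_all ≈ 987 kN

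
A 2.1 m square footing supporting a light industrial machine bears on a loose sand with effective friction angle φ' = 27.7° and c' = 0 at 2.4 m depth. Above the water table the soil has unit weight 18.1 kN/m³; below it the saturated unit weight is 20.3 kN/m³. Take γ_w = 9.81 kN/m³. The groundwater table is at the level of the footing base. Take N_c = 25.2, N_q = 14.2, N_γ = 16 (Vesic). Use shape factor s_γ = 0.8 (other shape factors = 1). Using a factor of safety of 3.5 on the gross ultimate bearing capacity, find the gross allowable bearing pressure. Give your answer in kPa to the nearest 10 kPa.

Overburden at base level: q = 18.1 × 2.4 = 43.44 kPa.
Below the base the soil is submerged, so the ½γBN_γ term uses γ' = 20.3 − 9.81 = 10.49 kN/m³.
Surcharge term q·N_q = 43.44 × 14.2 = 616.85 kPa; self-weight term 0.5·γ·B·N_γ·s_γ = 0.5 × 10.49 × 2.1 × 16 × 0.8 = 140.99 kPa.
q_ult = 616.85 + 140.99 = 757.83 kPa.
q_all = 757.83 / 3.5 = 216.52 kPa.

q_all ≈ 220 kPa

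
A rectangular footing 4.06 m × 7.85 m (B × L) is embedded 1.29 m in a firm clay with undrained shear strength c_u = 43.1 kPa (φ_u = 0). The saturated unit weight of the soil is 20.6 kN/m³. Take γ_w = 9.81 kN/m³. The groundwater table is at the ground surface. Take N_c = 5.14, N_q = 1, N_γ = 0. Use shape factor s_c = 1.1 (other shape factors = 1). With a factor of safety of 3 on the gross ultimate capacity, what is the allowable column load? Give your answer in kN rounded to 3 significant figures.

With the water table at the surface the whole profile is submerged: γ' = 20.6 − 9.81 = 10.79 kN/m³, so q = γ'·D_f = 13.919 kPa.
q_ult = c·N_c·s_c + q·N_q
     = 43.1 × 5.14 × 1.1 + 13.919 × 1
     = 243.69 + 13.919 = 257.61 kPa.
Gross allowable pressure q_all = 257.61 / 3 = 85.869 kPa.
Footing area = 31.871 m², so allowable column load = 85.869 × 31.871 = 2736.7 kN.

P_all ≈ 2740 kN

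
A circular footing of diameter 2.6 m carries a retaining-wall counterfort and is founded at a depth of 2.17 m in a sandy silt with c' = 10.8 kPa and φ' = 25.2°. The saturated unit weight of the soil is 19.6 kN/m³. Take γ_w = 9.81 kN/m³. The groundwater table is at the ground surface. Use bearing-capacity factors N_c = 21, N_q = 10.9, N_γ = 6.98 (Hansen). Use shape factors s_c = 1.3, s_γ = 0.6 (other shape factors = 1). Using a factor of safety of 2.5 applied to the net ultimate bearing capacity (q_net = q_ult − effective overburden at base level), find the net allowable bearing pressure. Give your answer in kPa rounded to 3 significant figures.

q_all(net) ≈ 223 kPa

With the water table at the surface the whole profile is submerged: γ' = 19.6 − 9.81 = 9.79 kN/m³, so q = γ'·D_f = 21.244 kPa; the same γ' applies in the ½γBN_γ term.
q_ult = c·N_c·s_c + q·N_q + 0.5·γ·B·N_γ·s_γ
     = 10.8 × 21 × 1.3 + 21.244 × 10.9 + 0.5 × 9.79 × 2.6 × 6.98 × 0.6
     = 294.84 + 231.56 + 53.301 = 579.7 kPa.
Net ultimate: q_net = 579.7 − 21.244 = 558.46 kPa.
q_all(net) = 558.46 / 2.5 = 223.38 kPa.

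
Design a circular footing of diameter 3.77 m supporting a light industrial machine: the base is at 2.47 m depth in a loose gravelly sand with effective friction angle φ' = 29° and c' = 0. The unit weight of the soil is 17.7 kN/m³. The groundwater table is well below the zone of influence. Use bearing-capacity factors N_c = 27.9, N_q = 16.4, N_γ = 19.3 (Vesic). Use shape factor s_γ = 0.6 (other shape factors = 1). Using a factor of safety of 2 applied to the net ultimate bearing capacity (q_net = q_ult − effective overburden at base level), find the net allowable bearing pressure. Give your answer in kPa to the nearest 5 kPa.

Effective surcharge at the founding depth q = γ·D_f = 17.7 × 2.47 = 43.719 kPa.
q_ult = q·N_q + 0.5·γ·B·N_γ·s_γ
     = 43.719 × 16.4 + 0.5 × 17.7 × 3.77 × 19.3 × 0.6
     = 716.99 + 386.36 = 1103.4 kPa.
Net ultimate: q_net = 1103.4 − 43.719 = 1059.6 kPa.
q_all(net) = 1059.6 / 2 = 529.82 kPa.

q_all(net) ≈ 530 kPa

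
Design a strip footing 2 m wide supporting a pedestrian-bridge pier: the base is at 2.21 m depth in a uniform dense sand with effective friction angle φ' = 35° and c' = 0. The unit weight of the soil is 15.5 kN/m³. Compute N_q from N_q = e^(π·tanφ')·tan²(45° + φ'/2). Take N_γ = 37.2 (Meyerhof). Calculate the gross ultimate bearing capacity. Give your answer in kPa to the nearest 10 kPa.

tan35° = 0.7002, so N_q = e^(π×0.7002)·tan²(62.5°) = 9.023 × 3.69 = 33.3.
q = γ·D_f = 15.5 × 2.21 = 34.255 kPa.
q·N_q = 34.255 × 33.296 = 1140.6 kPa
0.5·γ·B·N_γ = 0.5 × 15.5 × 2 × 37.2 = 576.6 kPa
q_ult = 1140.6 + 576.6 = 1717.2 kPa.

q_ult ≈ 1720 kPa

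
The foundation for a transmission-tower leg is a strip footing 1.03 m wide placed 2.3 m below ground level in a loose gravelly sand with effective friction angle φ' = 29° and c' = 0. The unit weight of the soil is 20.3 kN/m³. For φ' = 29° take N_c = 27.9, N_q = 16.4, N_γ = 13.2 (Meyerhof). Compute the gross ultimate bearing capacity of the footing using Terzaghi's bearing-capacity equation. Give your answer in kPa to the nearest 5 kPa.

q_ult ≈ 905 kPa

q = γ·D_f = 20.3 × 2.3 = 46.69 kPa.
q·N_q = 46.69 × 16.4 = 765.72 kPa
0.5·γ·B·N_γ = 0.5 × 20.3 × 1.03 × 13.2 = 138 kPa
q_ult = 765.72 + 138 = 903.72 kPa.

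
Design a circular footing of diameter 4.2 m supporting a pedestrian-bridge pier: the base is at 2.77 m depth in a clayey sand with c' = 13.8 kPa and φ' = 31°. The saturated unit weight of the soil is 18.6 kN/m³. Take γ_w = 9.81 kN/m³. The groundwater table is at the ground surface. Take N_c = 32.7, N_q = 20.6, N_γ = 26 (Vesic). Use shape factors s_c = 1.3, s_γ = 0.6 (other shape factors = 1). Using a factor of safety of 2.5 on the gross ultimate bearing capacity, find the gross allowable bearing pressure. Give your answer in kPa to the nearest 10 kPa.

q_all ≈ 550 kPa

With the water table at the surface the whole profile is submerged: γ' = 18.6 − 9.81 = 8.79 kN/m³, so q = γ'·D_f = 24.348 kPa; the same γ' applies in the ½γBN_γ term.
q_ult = c·N_c·s_c + q·N_q + 0.5·γ·B·N_γ·s_γ
     = 13.8 × 32.7 × 1.3 + 24.348 × 20.6 + 0.5 × 8.79 × 4.2 × 26 × 0.6
     = 586.64 + 501.57 + 287.96 = 1376.2 kPa.
q_all = 1376.2 / 2.5 = 550.47 kPa.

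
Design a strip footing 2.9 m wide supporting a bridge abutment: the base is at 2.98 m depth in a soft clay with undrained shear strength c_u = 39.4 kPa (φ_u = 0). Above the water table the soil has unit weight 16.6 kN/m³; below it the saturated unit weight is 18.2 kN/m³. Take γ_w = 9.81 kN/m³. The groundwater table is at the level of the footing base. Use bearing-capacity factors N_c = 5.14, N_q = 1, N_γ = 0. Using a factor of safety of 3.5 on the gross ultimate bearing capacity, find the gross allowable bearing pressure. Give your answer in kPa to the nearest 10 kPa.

q_all ≈ 70 kPa

Effective surcharge at the founding depth q = γ·D_f = 16.6 × 2.98 = 49.468 kPa.
q_ult = c·N_c + q·N_q
     = 39.4 × 5.14 + 49.468 × 1
     = 202.52 + 49.468 = 251.98 kPa.
q_all = 251.98 / 3.5 = 71.995 kPa.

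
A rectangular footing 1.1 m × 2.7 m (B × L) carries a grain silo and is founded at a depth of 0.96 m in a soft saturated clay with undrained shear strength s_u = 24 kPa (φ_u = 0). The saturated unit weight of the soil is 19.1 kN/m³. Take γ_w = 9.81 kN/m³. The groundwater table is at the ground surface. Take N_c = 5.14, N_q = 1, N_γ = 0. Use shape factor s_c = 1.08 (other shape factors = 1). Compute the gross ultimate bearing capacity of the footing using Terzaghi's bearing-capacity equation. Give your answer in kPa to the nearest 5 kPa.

Water table at ground surface, so effective unit weight γ' = 19.1 − 9.81 = 9.29 kN/m³ is used throughout; overburden q = 9.29 × 0.96 = 8.9184 kPa.
Cohesion term c·N_c·s_c = 24 × 5.14 × 1.08 = 133.23 kPa; surcharge term q·N_q = 8.9184 × 1 = 8.9184 kPa.
q_ult = 133.23 + 8.9184 = 142.15 kPa.

q_ult ≈ 140 kPa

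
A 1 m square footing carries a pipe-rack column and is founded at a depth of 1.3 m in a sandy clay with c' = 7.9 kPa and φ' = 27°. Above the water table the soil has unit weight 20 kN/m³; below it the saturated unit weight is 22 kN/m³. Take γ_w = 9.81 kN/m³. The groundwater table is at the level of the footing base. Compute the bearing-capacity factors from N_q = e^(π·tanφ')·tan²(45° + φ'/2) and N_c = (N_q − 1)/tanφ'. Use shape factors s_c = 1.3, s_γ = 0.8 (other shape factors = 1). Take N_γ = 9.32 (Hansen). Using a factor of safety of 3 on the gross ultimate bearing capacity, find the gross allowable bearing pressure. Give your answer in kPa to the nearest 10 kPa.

N_q = e^(π·tan27°)·tan²(58.5°) = 13.2; N_c = (N_q − 1)/tanφ' = 23.94.
q = γ·D_f = 20 × 1.3 = 26 kPa.
For the ½γBN_γ term take γ' = 22 − 9.81 = 12.19 kN/m³ (soil below base is submerged).
c·N_c·s_c = 7.9 × 23.942 × 1.3 = 245.89 kPa
q·N_q = 26 × 13.199 = 343.18 kPa
0.5·γ·B·N_γ·s_γ = 0.5 × 12.19 × 1 × 9.32 × 0.8 = 45.444 kPa
q_ult = 245.89 + 343.18 + 45.444 = 634.51 kPa.
q_all = 634.51 / 3 = 211.5 kPa.

q_all ≈ 210 kPa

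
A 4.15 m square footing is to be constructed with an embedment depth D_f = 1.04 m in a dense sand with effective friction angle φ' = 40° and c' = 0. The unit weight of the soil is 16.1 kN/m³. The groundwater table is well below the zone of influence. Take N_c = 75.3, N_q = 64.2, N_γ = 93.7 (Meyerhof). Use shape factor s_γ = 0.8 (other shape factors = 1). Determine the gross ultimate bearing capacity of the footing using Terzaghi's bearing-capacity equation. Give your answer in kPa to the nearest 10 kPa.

q = γ·D_f = 16.1 × 1.04 = 16.744 kPa.
q·N_q = 16.744 × 64.2 = 1075 kPa
0.5·γ·B·N_γ·s_γ = 0.5 × 16.1 × 4.15 × 93.7 × 0.8 = 2504.2 kPa
q_ult = 1075 + 2504.2 = 3579.2 kPa.

q_ult ≈ 3580 kPa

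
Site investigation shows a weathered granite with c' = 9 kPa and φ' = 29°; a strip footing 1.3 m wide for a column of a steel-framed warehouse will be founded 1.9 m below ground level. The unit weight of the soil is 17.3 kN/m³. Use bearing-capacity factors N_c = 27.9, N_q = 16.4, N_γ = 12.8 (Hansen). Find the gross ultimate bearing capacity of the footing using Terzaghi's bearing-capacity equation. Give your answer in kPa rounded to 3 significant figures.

q_ult ≈ 934 kPa

Effective surcharge at the founding depth q = γ·D_f = 17.3 × 1.9 = 32.87 kPa.
q_ult = c·N_c + q·N_q + 0.5·γ·B·N_γ
     = 9 × 27.9 + 32.87 × 16.4 + 0.5 × 17.3 × 1.3 × 12.8
     = 251.1 + 539.07 + 143.94 = 934.1 kPa.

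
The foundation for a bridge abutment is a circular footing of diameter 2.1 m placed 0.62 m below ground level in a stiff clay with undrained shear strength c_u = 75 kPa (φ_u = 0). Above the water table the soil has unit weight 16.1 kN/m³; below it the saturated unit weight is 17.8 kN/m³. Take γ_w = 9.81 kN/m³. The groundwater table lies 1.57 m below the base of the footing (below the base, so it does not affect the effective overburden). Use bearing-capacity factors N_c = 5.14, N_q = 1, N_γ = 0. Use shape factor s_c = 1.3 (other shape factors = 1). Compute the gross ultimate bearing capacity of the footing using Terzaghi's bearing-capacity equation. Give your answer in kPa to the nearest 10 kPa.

q_ult ≈ 510 kPa

q = γ·D_f = 16.1 × 0.62 = 9.982 kPa.
c·N_c·s_c = 75 × 5.14 × 1.3 = 501.15 kPa
q·N_q = 9.982 × 1 = 9.982 kPa
q_ult = 501.15 + 9.982 = 511.13 kPa.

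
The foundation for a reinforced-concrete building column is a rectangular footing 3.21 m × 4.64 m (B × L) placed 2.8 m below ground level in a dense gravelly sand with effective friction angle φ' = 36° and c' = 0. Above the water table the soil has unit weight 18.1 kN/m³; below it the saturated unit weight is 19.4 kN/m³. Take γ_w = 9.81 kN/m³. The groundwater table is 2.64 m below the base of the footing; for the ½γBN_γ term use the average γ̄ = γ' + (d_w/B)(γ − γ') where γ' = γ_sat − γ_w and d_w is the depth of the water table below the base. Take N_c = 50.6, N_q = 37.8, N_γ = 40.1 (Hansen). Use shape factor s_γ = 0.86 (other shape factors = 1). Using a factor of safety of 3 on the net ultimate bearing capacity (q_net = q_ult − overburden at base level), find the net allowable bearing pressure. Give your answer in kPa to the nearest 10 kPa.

q_all(net) ≈ 930 kPa

Overburden at base level: q = 18.1 × 2.8 = 50.68 kPa.
The water table is 2.64 m below the base (< B = 3.21 m), so the ½γBN_γ term uses γ̄ = γ' + (d_w/B)(γ − γ') = 9.59 + (2.64/3.21)(18.1 − 9.59) = 16.589 kN/m³.
Surcharge term q·N_q = 50.68 × 37.8 = 1915.7 kPa; self-weight term 0.5·γ·B·N_γ·s_γ = 0.5 × 16.589 × 3.21 × 40.1 × 0.86 = 918.19 kPa.
q_ult = 1915.7 + 918.19 = 2833.9 kPa.
q_net = 2833.9 − 50.68 = 2783.2 kPa.
q_all(net) = 2783.2 / 3 = 927.74 kPa.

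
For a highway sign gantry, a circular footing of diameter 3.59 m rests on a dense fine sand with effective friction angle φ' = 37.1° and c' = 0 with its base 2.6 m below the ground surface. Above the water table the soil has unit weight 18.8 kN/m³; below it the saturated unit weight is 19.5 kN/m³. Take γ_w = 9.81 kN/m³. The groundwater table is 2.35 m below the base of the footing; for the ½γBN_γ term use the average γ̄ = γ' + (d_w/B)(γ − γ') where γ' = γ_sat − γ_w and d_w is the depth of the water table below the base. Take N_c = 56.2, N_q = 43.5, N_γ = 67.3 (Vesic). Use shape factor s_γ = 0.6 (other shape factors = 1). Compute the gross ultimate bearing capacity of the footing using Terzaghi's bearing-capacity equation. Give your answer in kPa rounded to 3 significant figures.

Overburden at base level: q = 18.8 × 2.6 = 48.88 kPa.
The water table is 2.35 m below the base (< B = 3.59 m), so the ½γBN_γ term uses γ̄ = γ' + (d_w/B)(γ − γ') = 9.69 + (2.35/3.59)(18.8 − 9.69) = 15.653 kN/m³.
Surcharge term q·N_q = 48.88 × 43.5 = 2126.3 kPa; self-weight term 0.5·γ·B·N_γ·s_γ = 0.5 × 15.653 × 3.59 × 67.3 × 0.6 = 1134.6 kPa.
q_ult = 2126.3 + 1134.6 = 3260.9 kPa.

q_ult ≈ 3260 kPa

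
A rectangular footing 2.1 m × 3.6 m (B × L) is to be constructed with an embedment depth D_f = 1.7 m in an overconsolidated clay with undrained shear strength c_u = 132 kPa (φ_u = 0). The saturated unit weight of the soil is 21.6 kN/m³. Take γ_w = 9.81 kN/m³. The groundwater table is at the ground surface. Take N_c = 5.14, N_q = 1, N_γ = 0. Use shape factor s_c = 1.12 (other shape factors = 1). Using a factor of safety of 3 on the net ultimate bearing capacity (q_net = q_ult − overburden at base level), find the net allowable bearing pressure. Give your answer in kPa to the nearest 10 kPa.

With the water table at the surface the whole profile is submerged: γ' = 21.6 − 9.81 = 11.79 kN/m³, so q = γ'·D_f = 20.043 kPa.
q_ult = c·N_c·s_c + q·N_q
     = 132 × 5.14 × 1.12 + 20.043 × 1
     = 759.9 + 20.043 = 779.94 kPa.
q_net = 779.94 − 20.043 = 759.9 kPa.
q_all(net) = 759.9 / 3 = 253.3 kPa.

q_all(net) ≈ 250 kPa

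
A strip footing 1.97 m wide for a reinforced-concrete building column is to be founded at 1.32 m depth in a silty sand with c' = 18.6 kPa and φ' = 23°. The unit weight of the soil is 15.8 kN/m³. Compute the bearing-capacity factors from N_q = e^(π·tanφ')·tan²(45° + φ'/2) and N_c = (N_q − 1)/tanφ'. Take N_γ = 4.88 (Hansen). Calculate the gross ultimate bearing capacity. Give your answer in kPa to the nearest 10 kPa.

tan23° = 0.4245, so N_q = e^(π×0.4245)·tan²(56.5°) = 3.794 × 2.283 = 8.66.
N_c = (8.66 − 1)/tan23° = 18.05.
Effective surcharge at the founding depth q = γ·D_f = 15.8 × 1.32 = 20.856 kPa.
q_ult = c·N_c + q·N_q + 0.5·γ·B·N_γ
     = 18.6 × 18.049 + 20.856 × 8.6612 + 0.5 × 15.8 × 1.97 × 4.88
     = 335.7 + 180.64 + 75.947 = 592.29 kPa.

q_ult ≈ 590 kPa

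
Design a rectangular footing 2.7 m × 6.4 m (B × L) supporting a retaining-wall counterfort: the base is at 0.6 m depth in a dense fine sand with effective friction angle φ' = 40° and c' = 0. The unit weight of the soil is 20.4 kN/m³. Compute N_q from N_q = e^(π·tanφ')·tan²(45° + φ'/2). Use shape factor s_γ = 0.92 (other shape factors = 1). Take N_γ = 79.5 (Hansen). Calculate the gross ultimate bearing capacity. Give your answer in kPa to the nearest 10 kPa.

tan40° = 0.8391, so N_q = e^(π×0.8391)·tan²(65°) = 13.959 × 4.599 = 64.2.
Effective surcharge at the founding depth q = γ·D_f = 20.4 × 0.6 = 12.24 kPa.
q_ult = q·N_q + 0.5·γ·B·N_γ·s_γ
     = 12.24 × 64.195 + 0.5 × 20.4 × 2.7 × 79.5 × 0.92
     = 785.75 + 2014.3 = 2800 kPa.

q_ult ≈ 2800 kPa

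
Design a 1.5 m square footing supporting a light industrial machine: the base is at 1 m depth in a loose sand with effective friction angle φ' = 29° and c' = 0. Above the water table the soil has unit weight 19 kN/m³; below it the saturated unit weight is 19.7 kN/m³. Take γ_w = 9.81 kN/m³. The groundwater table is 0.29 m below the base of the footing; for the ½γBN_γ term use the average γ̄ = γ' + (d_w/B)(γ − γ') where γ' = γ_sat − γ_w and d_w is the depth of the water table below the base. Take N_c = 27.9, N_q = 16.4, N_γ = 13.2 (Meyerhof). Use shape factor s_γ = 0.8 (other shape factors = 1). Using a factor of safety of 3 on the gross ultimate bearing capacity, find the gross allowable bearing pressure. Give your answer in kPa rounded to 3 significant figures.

Effective surcharge at the founding depth q = γ·D_f = 19 × 1 = 19 kPa.
With d_w = 0.29 m < B, γ̄ = 9.89 + (0.29/1.5) × (19 − 9.89) = 11.651 kN/m³.
q_ult = q·N_q + 0.5·γ·B·N_γ·s_γ
     = 19 × 16.4 + 0.5 × 11.651 × 1.5 × 13.2 × 0.8
     = 311.6 + 92.278 = 403.88 kPa.
q_all = 403.88 / 3 = 134.63 kPa.

q_all ≈ 135 kPa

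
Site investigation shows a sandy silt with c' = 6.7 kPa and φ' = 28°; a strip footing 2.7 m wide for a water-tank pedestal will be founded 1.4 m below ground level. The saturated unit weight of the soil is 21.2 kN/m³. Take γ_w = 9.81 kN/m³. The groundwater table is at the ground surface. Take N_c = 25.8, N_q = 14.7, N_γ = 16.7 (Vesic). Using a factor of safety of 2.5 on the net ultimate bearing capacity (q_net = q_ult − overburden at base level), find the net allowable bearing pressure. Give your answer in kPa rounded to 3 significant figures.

With the water table at the surface the whole profile is submerged: γ' = 21.2 − 9.81 = 11.39 kN/m³, so q = γ'·D_f = 15.946 kPa; the same γ' applies in the ½γBN_γ term.
q_ult = c·N_c + q·N_q + 0.5·γ·B·N_γ
     = 6.7 × 25.8 + 15.946 × 14.7 + 0.5 × 11.39 × 2.7 × 16.7
     = 172.86 + 234.41 + 256.79 = 664.05 kPa.
q_net = 664.05 − 15.946 = 648.11 kPa.
q_all(net) = 648.11 / 2.5 = 259.24 kPa.

q_all(net) ≈ 259 kPa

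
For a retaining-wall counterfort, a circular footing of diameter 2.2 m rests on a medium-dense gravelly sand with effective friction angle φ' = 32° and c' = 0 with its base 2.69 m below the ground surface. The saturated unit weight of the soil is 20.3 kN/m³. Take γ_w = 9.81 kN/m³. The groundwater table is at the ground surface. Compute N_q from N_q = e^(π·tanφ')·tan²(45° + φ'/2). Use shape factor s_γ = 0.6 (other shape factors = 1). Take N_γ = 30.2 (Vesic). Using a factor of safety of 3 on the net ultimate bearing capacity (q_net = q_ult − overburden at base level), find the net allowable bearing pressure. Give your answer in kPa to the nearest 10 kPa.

q_all(net) ≈ 280 kPa

N_q = e^(π·tan32°)·tan²(61°) = 23.18.
With the water table at the surface the whole profile is submerged: γ' = 20.3 − 9.81 = 10.49 kN/m³, so q = γ'·D_f = 28.218 kPa; the same γ' applies in the ½γBN_γ term.
q_ult = q·N_q + 0.5·γ·B·N_γ·s_γ
     = 28.218 × 23.177 + 0.5 × 10.49 × 2.2 × 30.2 × 0.6
     = 654 + 209.09 = 863.09 kPa.
q_net = 863.09 − 28.218 = 834.87 kPa.
q_all(net) = 834.87 / 3 = 278.29 kPa.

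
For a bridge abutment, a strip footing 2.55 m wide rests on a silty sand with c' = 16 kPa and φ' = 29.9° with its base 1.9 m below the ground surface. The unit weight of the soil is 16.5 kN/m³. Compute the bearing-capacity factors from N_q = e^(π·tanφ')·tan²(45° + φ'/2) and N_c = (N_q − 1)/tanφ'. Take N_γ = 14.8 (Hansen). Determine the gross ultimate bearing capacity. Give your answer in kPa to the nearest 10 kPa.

tan29.9° = 0.575, so N_q = e^(π×0.575)·tan²(59.95°) = 6.089 × 2.988 = 18.19.
N_c = (18.19 − 1)/tan29.9° = 29.9.
q = γ·D_f = 16.5 × 1.9 = 31.35 kPa.
c·N_c = 16 × 29.901 = 478.41 kPa
q·N_q = 31.35 × 18.194 = 570.37 kPa
0.5·γ·B·N_γ = 0.5 × 16.5 × 2.55 × 14.8 = 311.35 kPa
q_ult = 478.41 + 570.37 + 311.35 = 1360.1 kPa.

q_ult ≈ 1360 kPa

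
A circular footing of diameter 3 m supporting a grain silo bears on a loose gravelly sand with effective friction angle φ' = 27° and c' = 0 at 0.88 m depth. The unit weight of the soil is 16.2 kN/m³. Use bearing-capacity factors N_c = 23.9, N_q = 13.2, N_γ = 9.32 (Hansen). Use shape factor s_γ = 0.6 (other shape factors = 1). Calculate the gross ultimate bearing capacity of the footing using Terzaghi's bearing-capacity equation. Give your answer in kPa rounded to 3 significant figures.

q_ult ≈ 324 kPa

Overburden at base level: q = 16.2 × 0.88 = 14.256 kPa.
Surcharge term q·N_q = 14.256 × 13.2 = 188.18 kPa; self-weight term 0.5·γ·B·N_γ·s_γ = 0.5 × 16.2 × 3 × 9.32 × 0.6 = 135.89 kPa.
q_ult = 188.18 + 135.89 = 324.06 kPa.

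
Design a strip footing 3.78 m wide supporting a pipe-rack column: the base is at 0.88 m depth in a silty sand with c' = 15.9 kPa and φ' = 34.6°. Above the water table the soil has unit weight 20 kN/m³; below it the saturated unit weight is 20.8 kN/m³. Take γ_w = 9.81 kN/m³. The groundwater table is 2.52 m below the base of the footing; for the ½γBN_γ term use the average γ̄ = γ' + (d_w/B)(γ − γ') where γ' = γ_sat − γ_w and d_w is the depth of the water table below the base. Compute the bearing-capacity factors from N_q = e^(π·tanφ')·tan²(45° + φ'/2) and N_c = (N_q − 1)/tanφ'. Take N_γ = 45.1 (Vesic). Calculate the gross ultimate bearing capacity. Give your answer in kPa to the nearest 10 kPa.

q_ult ≈ 2710 kPa

tan34.6° = 0.6899, so N_q = e^(π×0.6899)·tan²(62.3°) = 8.734 × 3.628 = 31.69.
N_c = (31.69 − 1)/tan34.6° = 44.48.
Overburden at base level: q = 20 × 0.88 = 17.6 kPa.
The water table is 2.52 m below the base (< B = 3.78 m), so the ½γBN_γ term uses γ̄ = γ' + (d_w/B)(γ − γ') = 10.99 + (2.52/3.78)(20 − 10.99) = 16.997 kN/m³.
Cohesion term c·N_c = 15.9 × 44.483 = 707.29 kPa; surcharge term q·N_q = 17.6 × 31.687 = 557.69 kPa; self-weight term 0.5·γ·B·N_γ = 0.5 × 16.997 × 3.78 × 45.1 = 1448.8 kPa.
q_ult = 707.29 + 557.69 + 1448.8 = 2713.8 kPa.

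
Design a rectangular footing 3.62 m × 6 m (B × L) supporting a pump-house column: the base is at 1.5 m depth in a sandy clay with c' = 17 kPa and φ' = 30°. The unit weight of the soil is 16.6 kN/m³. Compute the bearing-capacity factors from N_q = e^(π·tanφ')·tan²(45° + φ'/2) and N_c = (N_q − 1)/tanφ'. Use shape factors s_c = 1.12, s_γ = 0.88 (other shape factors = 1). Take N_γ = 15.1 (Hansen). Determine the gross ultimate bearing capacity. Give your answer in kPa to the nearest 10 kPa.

tan30° = 0.5774, so N_q = e^(π×0.5774)·tan²(60°) = 6.134 × 3.0 = 18.4.
N_c = (18.4 − 1)/tan30° = 30.14.
q = γ·D_f = 16.6 × 1.5 = 24.9 kPa.
c·N_c·s_c = 17 × 30.14 × 1.12 = 573.86 kPa
q·N_q = 24.9 × 18.401 = 458.19 kPa
0.5·γ·B·N_γ·s_γ = 0.5 × 16.6 × 3.62 × 15.1 × 0.88 = 399.25 kPa
q_ult = 573.86 + 458.19 + 399.25 = 1431.3 kPa.

q_ult ≈ 1430 kPa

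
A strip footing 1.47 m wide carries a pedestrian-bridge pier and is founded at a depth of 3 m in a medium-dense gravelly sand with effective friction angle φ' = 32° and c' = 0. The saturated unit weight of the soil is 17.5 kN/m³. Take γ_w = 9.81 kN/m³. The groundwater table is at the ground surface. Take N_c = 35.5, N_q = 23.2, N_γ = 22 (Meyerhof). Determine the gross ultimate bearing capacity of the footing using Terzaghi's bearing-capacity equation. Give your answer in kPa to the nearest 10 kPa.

Water table at ground surface, so effective unit weight γ' = 17.5 − 9.81 = 7.69 kN/m³ is used throughout; overburden q = 7.69 × 3 = 23.07 kPa; the same γ' applies in the ½γBN_γ term.
Surcharge term q·N_q = 23.07 × 23.2 = 535.22 kPa; self-weight term 0.5·γ·B·N_γ = 0.5 × 7.69 × 1.47 × 22 = 124.35 kPa.
q_ult = 535.22 + 124.35 = 659.57 kPa.

q_ult ≈ 660 kPa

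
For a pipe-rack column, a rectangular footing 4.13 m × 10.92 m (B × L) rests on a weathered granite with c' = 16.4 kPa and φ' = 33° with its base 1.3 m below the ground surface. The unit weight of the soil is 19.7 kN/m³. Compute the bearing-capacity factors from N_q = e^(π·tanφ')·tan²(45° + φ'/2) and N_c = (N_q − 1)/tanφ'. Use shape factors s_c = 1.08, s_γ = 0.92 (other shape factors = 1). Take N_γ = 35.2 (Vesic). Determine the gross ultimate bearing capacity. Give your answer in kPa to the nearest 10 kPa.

q_ult ≈ 2670 kPa

tan33° = 0.6494, so N_q = e^(π×0.6494)·tan²(61.5°) = 7.692 × 3.392 = 26.09.
N_c = (26.09 − 1)/tan33° = 38.64.
Overburden at base level: q = 19.7 × 1.3 = 25.61 kPa.
Cohesion term c·N_c·s_c = 16.4 × 38.638 × 1.08 = 684.36 kPa; surcharge term q·N_q = 25.61 × 26.092 = 668.22 kPa; self-weight term 0.5·γ·B·N_γ·s_γ = 0.5 × 19.7 × 4.13 × 35.2 × 0.92 = 1317.4 kPa.
q_ult = 684.36 + 668.22 + 1317.4 = 2670 kPa.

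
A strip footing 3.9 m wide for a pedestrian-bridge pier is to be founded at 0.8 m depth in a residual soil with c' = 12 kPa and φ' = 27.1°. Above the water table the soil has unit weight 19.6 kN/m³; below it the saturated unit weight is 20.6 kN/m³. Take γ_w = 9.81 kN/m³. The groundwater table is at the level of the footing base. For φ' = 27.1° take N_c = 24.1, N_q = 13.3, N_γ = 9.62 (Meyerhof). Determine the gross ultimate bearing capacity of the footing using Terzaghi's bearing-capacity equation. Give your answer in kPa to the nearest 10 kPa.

q_ult ≈ 700 kPa

q = γ·D_f = 19.6 × 0.8 = 15.68 kPa.
For the ½γBN_γ term take γ' = 20.6 − 9.81 = 10.79 kN/m³ (soil below base is submerged).
c·N_c = 12 × 24.1 = 289.2 kPa
q·N_q = 15.68 × 13.3 = 208.54 kPa
0.5·γ·B·N_γ = 0.5 × 10.79 × 3.9 × 9.62 = 202.41 kPa
q_ult = 289.2 + 208.54 + 202.41 = 700.15 kPa.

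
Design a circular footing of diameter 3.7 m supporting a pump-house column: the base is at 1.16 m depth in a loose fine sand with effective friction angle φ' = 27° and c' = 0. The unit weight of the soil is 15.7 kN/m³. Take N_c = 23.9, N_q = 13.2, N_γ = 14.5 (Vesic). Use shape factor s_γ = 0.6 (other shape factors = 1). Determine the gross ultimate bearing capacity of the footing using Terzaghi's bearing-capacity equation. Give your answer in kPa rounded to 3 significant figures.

q_ult ≈ 493 kPa

Effective surcharge at the founding depth q = γ·D_f = 15.7 × 1.16 = 18.212 kPa.
q_ult = q·N_q + 0.5·γ·B·N_γ·s_γ
     = 18.212 × 13.2 + 0.5 × 15.7 × 3.7 × 14.5 × 0.6
     = 240.4 + 252.69 = 493.09 kPa.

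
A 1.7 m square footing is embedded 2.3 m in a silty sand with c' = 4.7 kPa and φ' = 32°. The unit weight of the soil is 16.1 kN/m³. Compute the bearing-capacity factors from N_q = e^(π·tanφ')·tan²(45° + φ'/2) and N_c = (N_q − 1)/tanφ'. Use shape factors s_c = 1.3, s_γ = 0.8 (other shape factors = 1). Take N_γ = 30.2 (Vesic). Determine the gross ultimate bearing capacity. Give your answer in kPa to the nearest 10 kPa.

tan32° = 0.6249, so N_q = e^(π×0.6249)·tan²(61°) = 7.121 × 3.255 = 23.18.
N_c = (23.18 − 1)/tan32° = 35.49.
Effective surcharge at the founding depth q = γ·D_f = 16.1 × 2.3 = 37.03 kPa.
q_ult = c·N_c·s_c + q·N_q + 0.5·γ·B·N_γ·s_γ
     = 4.7 × 35.49 × 1.3 + 37.03 × 23.177 + 0.5 × 16.1 × 1.7 × 30.2 × 0.8
     = 216.85 + 858.24 + 330.63 = 1405.7 kPa.

q_ult ≈ 1410 kPa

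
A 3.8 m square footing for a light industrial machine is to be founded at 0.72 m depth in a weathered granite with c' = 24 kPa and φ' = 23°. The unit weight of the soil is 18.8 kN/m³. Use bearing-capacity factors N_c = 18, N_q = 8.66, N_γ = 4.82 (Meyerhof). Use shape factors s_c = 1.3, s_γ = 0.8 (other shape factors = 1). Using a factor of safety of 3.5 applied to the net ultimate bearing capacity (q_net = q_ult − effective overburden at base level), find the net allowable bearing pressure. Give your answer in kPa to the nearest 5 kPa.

q = γ·D_f = 18.8 × 0.72 = 13.536 kPa.
c·N_c·s_c = 24 × 18 × 1.3 = 561.6 kPa
q·N_q = 13.536 × 8.66 = 117.22 kPa
0.5·γ·B·N_γ·s_γ = 0.5 × 18.8 × 3.8 × 4.82 × 0.8 = 137.74 kPa
q_ult = 561.6 + 117.22 + 137.74 = 816.56 kPa.
Net ultimate: q_net = 816.56 − 13.536 = 803.02 kPa.
q_all(net) = 803.02 / 3.5 = 229.43 kPa.

q_all(net) ≈ 230 kPa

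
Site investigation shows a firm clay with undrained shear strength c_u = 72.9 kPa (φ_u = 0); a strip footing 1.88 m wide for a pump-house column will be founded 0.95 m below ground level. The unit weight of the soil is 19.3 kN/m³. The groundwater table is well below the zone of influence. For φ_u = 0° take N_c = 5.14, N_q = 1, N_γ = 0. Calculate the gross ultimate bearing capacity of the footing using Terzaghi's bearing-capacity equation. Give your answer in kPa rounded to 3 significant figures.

q_ult ≈ 393 kPa

Overburden at base level: q = 19.3 × 0.95 = 18.335 kPa.
Cohesion term c·N_c = 72.9 × 5.14 = 374.71 kPa; surcharge term q·N_q = 18.335 × 1 = 18.335 kPa.
q_ult = 374.71 + 18.335 = 393.04 kPa.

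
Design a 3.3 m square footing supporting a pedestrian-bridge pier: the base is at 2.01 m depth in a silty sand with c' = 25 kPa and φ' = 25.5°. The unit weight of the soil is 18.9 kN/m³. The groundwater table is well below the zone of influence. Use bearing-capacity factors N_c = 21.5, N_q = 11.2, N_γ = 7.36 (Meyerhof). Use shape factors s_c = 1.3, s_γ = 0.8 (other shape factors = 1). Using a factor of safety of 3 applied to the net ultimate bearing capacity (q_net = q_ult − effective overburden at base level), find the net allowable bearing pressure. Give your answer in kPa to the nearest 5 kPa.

q_all(net) ≈ 425 kPa

Overburden at base level: q = 18.9 × 2.01 = 37.989 kPa.
Cohesion term c·N_c·s_c = 25 × 21.5 × 1.3 = 698.75 kPa; surcharge term q·N_q = 37.989 × 11.2 = 425.48 kPa; self-weight term 0.5·γ·B·N_γ·s_γ = 0.5 × 18.9 × 3.3 × 7.36 × 0.8 = 183.62 kPa.
q_ult = 698.75 + 425.48 + 183.62 = 1307.8 kPa.
Net ultimate: q_net = 1307.8 − 37.989 = 1269.9 kPa.
q_all(net) = 1269.9 / 3 = 423.29 kPa.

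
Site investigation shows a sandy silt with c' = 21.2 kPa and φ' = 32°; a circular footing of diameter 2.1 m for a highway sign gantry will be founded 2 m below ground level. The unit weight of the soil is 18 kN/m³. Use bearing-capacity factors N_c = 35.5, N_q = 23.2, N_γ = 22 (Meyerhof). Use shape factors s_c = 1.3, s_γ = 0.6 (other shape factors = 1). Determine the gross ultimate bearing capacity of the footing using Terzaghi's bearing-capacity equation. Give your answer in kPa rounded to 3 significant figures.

q_ult ≈ 2060 kPa

Effective surcharge at the founding depth q = γ·D_f = 18 × 2 = 36 kPa.
q_ult = c·N_c·s_c + q·N_q + 0.5·γ·B·N_γ·s_γ
     = 21.2 × 35.5 × 1.3 + 36 × 23.2 + 0.5 × 18 × 2.1 × 22 × 0.6
     = 978.38 + 835.2 + 249.48 = 2063.1 kPa.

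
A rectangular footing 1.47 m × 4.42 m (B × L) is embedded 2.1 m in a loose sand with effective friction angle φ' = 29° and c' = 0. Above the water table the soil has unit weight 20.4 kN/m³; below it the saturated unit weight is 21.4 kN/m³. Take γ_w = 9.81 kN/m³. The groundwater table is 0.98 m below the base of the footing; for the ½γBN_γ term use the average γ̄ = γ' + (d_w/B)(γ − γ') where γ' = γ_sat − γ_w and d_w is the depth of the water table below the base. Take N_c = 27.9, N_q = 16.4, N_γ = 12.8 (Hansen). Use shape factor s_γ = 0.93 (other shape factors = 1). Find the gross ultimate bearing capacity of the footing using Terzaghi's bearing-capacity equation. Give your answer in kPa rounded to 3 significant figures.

q_ult ≈ 855 kPa

q = γ·D_f = 20.4 × 2.1 = 42.84 kPa.
γ' = 11.59 kN/m³; averaging over the depth B below the base, γ̄ = γ' + (d_w/B)(γ − γ') = 17.463 kN/m³.
q·N_q = 42.84 × 16.4 = 702.58 kPa
0.5·γ·B·N_γ·s_γ = 0.5 × 17.463 × 1.47 × 12.8 × 0.93 = 152.79 kPa
q_ult = 702.58 + 152.79 = 855.37 kPa.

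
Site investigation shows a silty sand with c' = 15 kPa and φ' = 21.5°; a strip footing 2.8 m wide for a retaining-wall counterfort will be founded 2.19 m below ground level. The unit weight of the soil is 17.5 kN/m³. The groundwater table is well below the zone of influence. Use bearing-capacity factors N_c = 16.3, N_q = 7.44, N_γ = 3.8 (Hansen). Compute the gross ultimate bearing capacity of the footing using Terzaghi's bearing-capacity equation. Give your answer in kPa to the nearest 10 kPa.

q_ult ≈ 620 kPa

q = γ·D_f = 17.5 × 2.19 = 38.325 kPa.
c·N_c = 15 × 16.3 = 244.5 kPa
q·N_q = 38.325 × 7.44 = 285.14 kPa
0.5·γ·B·N_γ = 0.5 × 17.5 × 2.8 × 3.8 = 93.1 kPa
q_ult = 244.5 + 285.14 + 93.1 = 622.74 kPa.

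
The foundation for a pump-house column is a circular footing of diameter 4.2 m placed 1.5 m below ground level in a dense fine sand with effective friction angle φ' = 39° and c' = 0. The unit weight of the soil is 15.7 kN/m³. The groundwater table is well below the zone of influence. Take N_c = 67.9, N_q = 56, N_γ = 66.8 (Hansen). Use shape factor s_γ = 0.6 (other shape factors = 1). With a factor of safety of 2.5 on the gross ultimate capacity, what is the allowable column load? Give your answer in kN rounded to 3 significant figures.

P_all ≈ 14600 kN

Overburden at base level: q = 15.7 × 1.5 = 23.55 kPa.
Surcharge term q·N_q = 23.55 × 56 = 1318.8 kPa; self-weight term 0.5·γ·B·N_γ·s_γ = 0.5 × 15.7 × 4.2 × 66.8 × 0.6 = 1321.4 kPa.
q_ult = 1318.8 + 1321.4 = 2640.2 kPa.
Gross allowable pressure q_all = 2640.2 / 2.5 = 1056.1 kPa.
Footing area = 13.8544 m², so allowable column load = 1056.1 × 13.8544 = 14632 kN.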